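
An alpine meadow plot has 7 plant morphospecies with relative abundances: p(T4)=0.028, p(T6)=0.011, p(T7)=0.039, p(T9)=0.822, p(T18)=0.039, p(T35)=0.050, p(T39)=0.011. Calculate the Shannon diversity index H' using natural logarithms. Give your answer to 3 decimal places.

Each pᵢ ln pᵢ term (working shown to 5 dp, full precision carried): 0.028×(-3.57555)=-0.10012, 0.011×(-4.50986)=-0.04961, 0.039×(-3.24419)=-0.12652, 0.822×(-0.19601)=-0.16112, 0.039×(-3.24419)=-0.12652, 0.05×(-2.99573)=-0.14979, 0.011×(-4.50986)=-0.04961.
Sum = -0.76329, so H' = 0.763.

0.763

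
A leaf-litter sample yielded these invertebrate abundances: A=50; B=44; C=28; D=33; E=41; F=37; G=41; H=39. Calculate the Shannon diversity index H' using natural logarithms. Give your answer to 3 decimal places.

Total N = 50+44+28+33+41+37+41+39 = 313, so the proportions are 0.15974, 0.14058, 0.08946, 0.10543, 0.13099, 0.11821, 0.13099, 0.1246 (working shown to 5 dp, full precision carried).
Each pᵢ ln pᵢ term: 0.15974×(-1.83418)=-0.29300, 0.14058×(-1.96201)=-0.27581, 0.08946×(-2.41400)=-0.21595, 0.10543×(-2.24970)=-0.23719, 0.13099×(-2.03263)=-0.26626, 0.11821×(-2.13529)=-0.25241, 0.13099×(-2.03263)=-0.26626, 0.1246×(-2.08264)=-0.25950.
Sum = -2.06637, so H' = 2.066.

2.066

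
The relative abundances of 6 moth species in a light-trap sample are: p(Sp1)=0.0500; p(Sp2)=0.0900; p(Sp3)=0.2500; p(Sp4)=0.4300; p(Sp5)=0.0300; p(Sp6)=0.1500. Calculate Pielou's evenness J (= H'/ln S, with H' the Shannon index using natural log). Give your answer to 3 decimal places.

H' = −Σ pᵢ ln pᵢ = −((-0.14979) + (-0.21672) + (-0.34657) + (-0.36291) + (-0.10520) + (-0.28457)) = 1.46575 (working shown to 5 dp, full precision carried).
With S = 6 species, ln S = 1.79176, so J = 1.46575/1.79176 = 0.81805, i.e. 0.818 to 3 decimal places.

0.818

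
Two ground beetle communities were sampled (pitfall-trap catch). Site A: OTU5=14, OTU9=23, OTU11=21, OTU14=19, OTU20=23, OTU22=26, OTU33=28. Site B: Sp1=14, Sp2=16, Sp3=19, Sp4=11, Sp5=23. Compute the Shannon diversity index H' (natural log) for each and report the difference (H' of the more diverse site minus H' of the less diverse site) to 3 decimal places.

Site A: N=154, proportions 0.09091, 0.14935, 0.13636, 0.12338, 0.14935, 0.16883, 0.18182, giving H' = 1.92610 (working shown to 5 dp, full precision carried).
Site B: N=83, proportions 0.16867, 0.19277, 0.22892, 0.13253, 0.27711, giving H' = 1.57853.
Difference = |1.92610 − 1.57853| = 0.34757, i.e. 0.348 to 3 decimal places.

0.348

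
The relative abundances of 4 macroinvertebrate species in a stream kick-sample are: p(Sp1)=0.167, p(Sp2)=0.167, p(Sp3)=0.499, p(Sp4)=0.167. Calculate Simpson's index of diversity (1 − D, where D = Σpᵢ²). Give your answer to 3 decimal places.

D = 0.167² + 0.167² + 0.499² + 0.167² = 0.02789 + 0.02789 + 0.24900 + 0.02789 = 0.33267 (working shown to 5 dp, full precision carried).
So 1 − D = 0.66733, i.e. 0.667 to 3 decimal places.

0.667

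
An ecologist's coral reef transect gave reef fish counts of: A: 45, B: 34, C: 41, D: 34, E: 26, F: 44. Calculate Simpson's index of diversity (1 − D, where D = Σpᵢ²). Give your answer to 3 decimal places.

Total N = 45+34+41+34+26+44 = 224, so the proportions are 0.20089, 0.15179, 0.18304, 0.15179, 0.11607, 0.19643 (working shown to 5 dp, full precision carried).
D = 0.20089² + 0.15179² + 0.18304² + 0.15179² + 0.11607² + 0.19643² = 0.04036 + 0.02304 + 0.03350 + 0.02304 + 0.01347 + 0.03858 = 0.17199.
So 1 − D = 0.82801, i.e. 0.828 to 3 decimal places.

0.828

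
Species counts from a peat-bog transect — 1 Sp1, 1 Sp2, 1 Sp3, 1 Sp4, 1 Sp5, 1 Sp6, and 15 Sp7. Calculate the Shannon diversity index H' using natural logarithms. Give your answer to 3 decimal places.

1.110

Total N = 1+1+1+1+1+1+15 = 21, so the proportions are 0.04762, 0.04762, 0.04762, 0.04762, 0.04762, 0.04762, 0.71429 (working shown to 5 dp, full precision carried).
Each pᵢ ln pᵢ term: 0.04762×(-3.04452)=-0.14498, 0.04762×(-3.04452)=-0.14498, 0.04762×(-3.04452)=-0.14498, 0.04762×(-3.04452)=-0.14498, 0.04762×(-3.04452)=-0.14498, 0.04762×(-3.04452)=-0.14498, 0.71429×(-0.33647)=-0.24034.
Sum = -1.11020, so H' = 1.110.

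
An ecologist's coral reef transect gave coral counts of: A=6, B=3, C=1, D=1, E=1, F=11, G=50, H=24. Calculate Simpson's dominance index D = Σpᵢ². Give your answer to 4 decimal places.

0.3449

Total N = 6+3+1+1+1+11+50+24 = 97, so the proportions are 0.061856, 0.030928, 0.010309, 0.010309, 0.010309, 0.113402, 0.515464, 0.247423 (working shown to 6 dp, full precision carried).
D = 0.061856² + 0.030928² + 0.010309² + 0.010309² + 0.010309² + 0.113402² + 0.515464² + 0.247423² = 0.003826 + 0.000957 + 0.000106 + 0.000106 + 0.000106 + 0.012860 + 0.265703 + 0.061218 = 0.344883.
To 4 decimal places, D = 0.3449.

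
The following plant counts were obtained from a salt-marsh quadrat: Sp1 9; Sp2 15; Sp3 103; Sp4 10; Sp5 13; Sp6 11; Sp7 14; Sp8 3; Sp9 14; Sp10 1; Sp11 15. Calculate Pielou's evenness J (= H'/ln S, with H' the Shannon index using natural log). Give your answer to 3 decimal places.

Total N = 9+15+103+10+13+11+14+3+14+1+15 = 208, so the proportions are 0.04327, 0.07212, 0.49519, 0.04808, 0.0625, 0.05288, 0.06731, 0.01442, 0.06731, 0.00481, 0.07212 (working shown to 5 dp, full precision carried).
H' = −Σ pᵢ ln pᵢ = −((-0.13588) + (-0.18963) + (-0.34803) + (-0.14591) + (-0.17329) + (-0.15546) + (-0.18163) + (-0.06114) + (-0.18163) + (-0.02566) + (-0.18963)) = 1.78787.
With S = 11 species, ln S = 2.39790, so J = 1.78787/2.39790 = 0.74560, i.e. 0.746 to 3 decimal places.

0.746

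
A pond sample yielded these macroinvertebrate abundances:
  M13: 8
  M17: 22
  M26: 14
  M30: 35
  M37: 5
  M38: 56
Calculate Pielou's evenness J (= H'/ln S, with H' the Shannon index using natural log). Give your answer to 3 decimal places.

Total N = 8+22+14+35+5+56 = 140, so the proportions are 0.057143, 0.157143, 0.1, 0.25, 0.035714, 0.4 (working shown to 6 dp, full precision carried).
H' = −Σ pᵢ ln pᵢ = −((-0.163554) + (-0.290809) + (-0.230259) + (-0.346574) + (-0.119007) + (-0.366516)) = 1.516719.
With S = 6 species, ln S = 1.791759, so J = 1.516719/1.791759 = 0.846497, i.e. 0.846 to 3 decimal places.

0.846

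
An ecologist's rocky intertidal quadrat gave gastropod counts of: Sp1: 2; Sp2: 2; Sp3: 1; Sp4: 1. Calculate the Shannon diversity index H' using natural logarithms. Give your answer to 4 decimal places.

1.3297

Total N = 2+2+1+1 = 6, so the proportions are 0.333333, 0.333333, 0.166667, 0.166667 (working shown to 6 dp, full precision carried).
Each pᵢ ln pᵢ term: 0.333333×(-1.098612)=-0.366204, 0.333333×(-1.098612)=-0.366204, 0.166667×(-1.791759)=-0.298627, 0.166667×(-1.791759)=-0.298627.
Sum = -1.329661, so H' = 1.3297.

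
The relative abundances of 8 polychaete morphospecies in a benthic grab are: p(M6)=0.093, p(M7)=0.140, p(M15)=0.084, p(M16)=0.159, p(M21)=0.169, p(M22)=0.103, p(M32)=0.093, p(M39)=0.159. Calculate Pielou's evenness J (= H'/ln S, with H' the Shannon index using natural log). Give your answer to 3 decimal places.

H' = −Σ pᵢ ln pᵢ = −((-0.22089) + (-0.27526) + (-0.20806) + (-0.29238) + (-0.30046) + (-0.23412) + (-0.22089) + (-0.29238)) = 2.04443 (working shown to 5 dp, full precision carried).
With S = 8 species, ln S = 2.07944, so J = 2.04443/2.07944 = 0.98316, i.e. 0.983 to 3 decimal places.

0.983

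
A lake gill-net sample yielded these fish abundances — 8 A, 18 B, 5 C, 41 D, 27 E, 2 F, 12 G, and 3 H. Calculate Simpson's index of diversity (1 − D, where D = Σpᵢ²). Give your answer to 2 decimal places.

0.78

Total N = 8+18+5+41+27+2+12+3 = 116, so the proportions are 0.069, 0.1552, 0.0431, 0.3534, 0.2328, 0.0172, 0.1034, 0.0259 (working shown to 4 dp, full precision carried).
D = 0.069² + 0.1552² + 0.0431² + 0.3534² + 0.2328² + 0.0172² + 0.1034² + 0.0259² = 0.0048 + 0.0241 + 0.0019 + 0.1249 + 0.0542 + 0.0003 + 0.0107 + 0.0007 = 0.2215.
So 1 − D = 0.7785, i.e. 0.78 to 2 decimal places.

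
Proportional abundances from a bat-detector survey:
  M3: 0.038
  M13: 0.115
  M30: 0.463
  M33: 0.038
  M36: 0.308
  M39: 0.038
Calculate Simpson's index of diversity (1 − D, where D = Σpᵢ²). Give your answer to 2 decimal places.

D = 0.038² + 0.115² + 0.463² + 0.038² + 0.308² + 0.038² = 0.0014 + 0.0132 + 0.2144 + 0.0014 + 0.0949 + 0.0014 = 0.3268 (working shown to 4 dp, full precision carried).
So 1 − D = 0.6732, i.e. 0.67 to 2 decimal places.

0.67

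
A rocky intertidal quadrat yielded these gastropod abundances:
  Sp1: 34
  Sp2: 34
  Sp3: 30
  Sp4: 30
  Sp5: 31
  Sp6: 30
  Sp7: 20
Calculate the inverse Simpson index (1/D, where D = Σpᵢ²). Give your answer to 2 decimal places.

6.85

Total N = 34+34+30+30+31+30+20 = 209, so the proportions are 0.162679, 0.162679, 0.143541, 0.143541, 0.148325, 0.143541, 0.095694 (working shown to 6 dp, full precision carried).
D = 0.162679² + 0.162679² + 0.143541² + 0.143541² + 0.148325² + 0.143541² + 0.095694² = 0.026465 + 0.026465 + 0.020604 + 0.020604 + 0.022000 + 0.020604 + 0.009157 = 0.145899.
So 1/D = 6.8541, i.e. 6.85 to 2 decimal places.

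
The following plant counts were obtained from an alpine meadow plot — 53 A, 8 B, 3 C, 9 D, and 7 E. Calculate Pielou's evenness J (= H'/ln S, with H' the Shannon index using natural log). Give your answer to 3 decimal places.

Total N = 53+8+3+9+7 = 80, so the proportions are 0.6625, 0.1, 0.0375, 0.1125, 0.0875 (working shown to 5 dp, full precision carried).
H' = −Σ pᵢ ln pᵢ = −((-0.27277) + (-0.23026) + (-0.12313) + (-0.24579) + (-0.21316)) = 1.08511.
With S = 5 species, ln S = 1.60944, so J = 1.08511/1.60944 = 0.67422, i.e. 0.674 to 3 decimal places.

0.674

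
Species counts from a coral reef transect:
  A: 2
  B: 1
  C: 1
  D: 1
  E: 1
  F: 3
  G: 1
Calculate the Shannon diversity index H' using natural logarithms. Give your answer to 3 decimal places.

1.834

Total N = 2+1+1+1+1+3+1 = 10, so the proportions are 0.2, 0.1, 0.1, 0.1, 0.1, 0.3, 0.1 (working shown to 5 dp, full precision carried).
Each pᵢ ln pᵢ term: 0.2×(-1.60944)=-0.32189, 0.1×(-2.30259)=-0.23026, 0.1×(-2.30259)=-0.23026, 0.1×(-2.30259)=-0.23026, 0.1×(-2.30259)=-0.23026, 0.3×(-1.20397)=-0.36119, 0.1×(-2.30259)=-0.23026.
Sum = -1.83437, so H' = 1.834.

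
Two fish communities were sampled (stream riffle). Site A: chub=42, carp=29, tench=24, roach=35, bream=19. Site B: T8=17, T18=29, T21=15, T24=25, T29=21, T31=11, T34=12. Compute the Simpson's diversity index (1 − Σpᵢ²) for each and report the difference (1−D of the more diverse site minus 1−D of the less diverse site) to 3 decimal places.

0.056

Site A: N=149, proportions 0.28188, 0.19463, 0.16107, 0.2349, 0.12752, giving 1−D = 0.78528 (working shown to 5 dp, full precision carried).
Site B: N=130, proportions 0.13077, 0.22308, 0.11538, 0.19231, 0.16154, 0.08462, 0.09231, giving 1−D = 0.84107.
Difference = |0.78528 − 0.84107| = 0.05579, i.e. 0.056 to 3 decimal places.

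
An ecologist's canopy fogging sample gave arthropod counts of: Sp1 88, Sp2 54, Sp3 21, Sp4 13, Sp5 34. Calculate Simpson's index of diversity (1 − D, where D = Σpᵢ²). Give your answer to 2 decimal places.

Total N = 88+54+21+13+34 = 210, so the proportions are 0.419, 0.2571, 0.1, 0.0619, 0.1619 (working shown to 4 dp, full precision carried).
D = 0.419² + 0.2571² + 0.1² + 0.0619² + 0.1619² = 0.1756 + 0.0661 + 0.0100 + 0.0038 + 0.0262 = 0.2818.
So 1 − D = 0.7182, i.e. 0.72 to 2 decimal places.

0.72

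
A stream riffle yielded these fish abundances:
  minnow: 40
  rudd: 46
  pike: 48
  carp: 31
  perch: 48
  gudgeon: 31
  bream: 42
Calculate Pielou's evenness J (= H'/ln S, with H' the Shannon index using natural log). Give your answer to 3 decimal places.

0.993

Total N = 40+46+48+31+48+31+42 = 286, so the proportions are 0.13986, 0.16084, 0.16783, 0.10839, 0.16783, 0.10839, 0.14685 (working shown to 5 dp, full precision carried).
H' = −Σ pᵢ ln pᵢ = −((-0.27512) + (-0.29391) + (-0.29955) + (-0.24085) + (-0.29955) + (-0.24085) + (-0.28171)) = 1.93153.
With S = 7 species, ln S = 1.94591, so J = 1.93153/1.94591 = 0.99261, i.e. 0.993 to 3 decimal places.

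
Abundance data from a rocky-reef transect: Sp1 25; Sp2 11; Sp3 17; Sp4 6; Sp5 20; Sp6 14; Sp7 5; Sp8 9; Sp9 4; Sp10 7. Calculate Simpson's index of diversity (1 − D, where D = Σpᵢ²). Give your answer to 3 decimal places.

0.868

Total N = 25+11+17+6+20+14+5+9+4+7 = 118, so the proportions are 0.21186, 0.09322, 0.14407, 0.05085, 0.16949, 0.11864, 0.04237, 0.07627, 0.0339, 0.05932 (working shown to 5 dp, full precision carried).
D = 0.21186² + 0.09322² + 0.14407² + 0.05085² + 0.16949² + 0.11864² + 0.04237² + 0.07627² + 0.0339² + 0.05932² = 0.04489 + 0.00869 + 0.02076 + 0.00259 + 0.02873 + 0.01408 + 0.00180 + 0.00582 + 0.00115 + 0.00352 = 0.13200.
So 1 − D = 0.86800, i.e. 0.868 to 3 decimal places.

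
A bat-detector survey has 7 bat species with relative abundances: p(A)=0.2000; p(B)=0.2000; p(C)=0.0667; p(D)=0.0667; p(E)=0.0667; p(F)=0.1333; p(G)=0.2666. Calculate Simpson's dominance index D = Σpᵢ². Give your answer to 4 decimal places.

D = 0.2² + 0.2² + 0.0667² + 0.0667² + 0.0667² + 0.1333² + 0.2666² = 0.040000 + 0.040000 + 0.004449 + 0.004449 + 0.004449 + 0.017769 + 0.071076 = 0.182191 (working shown to 6 dp, full precision carried).
To 4 decimal places, D = 0.1822.

0.1822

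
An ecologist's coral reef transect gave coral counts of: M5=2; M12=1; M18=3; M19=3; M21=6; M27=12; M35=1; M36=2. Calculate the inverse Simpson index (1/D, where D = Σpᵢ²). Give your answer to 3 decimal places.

4.327

Total N = 2+1+3+3+6+12+1+2 = 30, so the proportions are 0.0666667, 0.0333333, 0.1, 0.1, 0.2, 0.4, 0.0333333, 0.0666667 (working shown to 7 dp, full precision carried).
D = 0.0666667² + 0.0333333² + 0.1² + 0.1² + 0.2² + 0.4² + 0.0333333² + 0.0666667² = 0.0044444 + 0.0011111 + 0.0100000 + 0.0100000 + 0.0400000 + 0.1600000 + 0.0011111 + 0.0044444 = 0.2311111.
So 1/D = 4.32692, i.e. 4.327 to 3 decimal places.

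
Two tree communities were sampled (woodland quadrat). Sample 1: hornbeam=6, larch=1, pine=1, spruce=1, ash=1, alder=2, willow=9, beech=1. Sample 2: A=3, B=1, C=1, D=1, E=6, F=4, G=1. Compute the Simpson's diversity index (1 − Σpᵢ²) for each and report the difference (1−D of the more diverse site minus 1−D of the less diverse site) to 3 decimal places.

Sample 1: N=22, proportions 0.27273, 0.04545, 0.04545, 0.04545, 0.04545, 0.09091, 0.40909, 0.04545, giving 1−D = 0.73967 (working shown to 5 dp, full precision carried).
Sample 2: N=17, proportions 0.17647, 0.05882, 0.05882, 0.05882, 0.35294, 0.23529, 0.05882, giving 1−D = 0.77509.
Difference = |0.73967 − 0.77509| = 0.03542, i.e. 0.035 to 3 decimal places.

0.035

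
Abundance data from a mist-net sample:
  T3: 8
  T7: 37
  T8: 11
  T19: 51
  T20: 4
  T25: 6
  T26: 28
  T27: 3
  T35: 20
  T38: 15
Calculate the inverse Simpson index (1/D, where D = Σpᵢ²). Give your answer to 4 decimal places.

Total N = 8+37+11+51+4+6+28+3+20+15 = 183, so the proportions are 0.04371585, 0.20218579, 0.06010929, 0.27868852, 0.02185792, 0.03278689, 0.15300546, 0.01639344, 0.10928962, 0.08196721 (working shown to 8 dp, full precision carried).
D = 0.04371585² + 0.20218579² + 0.06010929² + 0.27868852² + 0.02185792² + 0.03278689² + 0.15300546² + 0.01639344² + 0.10928962² + 0.08196721² = 0.00191108 + 0.04087909 + 0.00361313 + 0.07766729 + 0.00047777 + 0.00107498 + 0.02341067 + 0.00026874 + 0.01194422 + 0.00671862 = 0.16796560.
So 1/D = 5.953600, i.e. 5.9536 to 4 decimal places.

5.9536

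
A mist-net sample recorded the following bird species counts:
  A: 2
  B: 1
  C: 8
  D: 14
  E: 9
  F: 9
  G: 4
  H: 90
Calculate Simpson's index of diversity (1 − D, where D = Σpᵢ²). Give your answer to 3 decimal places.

Total N = 2+1+8+14+9+9+4+90 = 137, so the proportions are 0.0146, 0.0073, 0.05839, 0.10219, 0.06569, 0.06569, 0.0292, 0.65693 (working shown to 5 dp, full precision carried).
D = 0.0146² + 0.0073² + 0.05839² + 0.10219² + 0.06569² + 0.06569² + 0.0292² + 0.65693² = 0.00021 + 0.00005 + 0.00341 + 0.01044 + 0.00432 + 0.00432 + 0.00085 + 0.43156 = 0.45517.
So 1 − D = 0.54483, i.e. 0.545 to 3 decimal places.

0.545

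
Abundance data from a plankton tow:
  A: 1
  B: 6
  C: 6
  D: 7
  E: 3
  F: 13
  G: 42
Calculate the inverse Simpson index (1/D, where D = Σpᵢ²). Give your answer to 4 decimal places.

2.9477

Total N = 1+6+6+7+3+13+42 = 78, so the proportions are 0.0128205, 0.0769231, 0.0769231, 0.0897436, 0.0384615, 0.1666667, 0.5384615 (working shown to 7 dp, full precision carried).
D = 0.0128205² + 0.0769231² + 0.0769231² + 0.0897436² + 0.0384615² + 0.1666667² + 0.5384615² = 0.0001644 + 0.0059172 + 0.0059172 + 0.0080539 + 0.0014793 + 0.0277778 + 0.2899408 = 0.3392505.
So 1/D = 2.947674, i.e. 2.9477 to 4 decimal places.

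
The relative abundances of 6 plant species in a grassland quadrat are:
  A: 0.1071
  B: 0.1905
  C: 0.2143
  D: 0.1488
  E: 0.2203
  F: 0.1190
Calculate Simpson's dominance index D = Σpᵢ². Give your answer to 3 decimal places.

0.179

D = 0.1071² + 0.1905² + 0.2143² + 0.1488² + 0.2203² + 0.119² = 0.01147 + 0.03629 + 0.04592 + 0.02214 + 0.04853 + 0.01416 = 0.17852 (working shown to 5 dp, full precision carried).
To 3 decimal places, D = 0.179.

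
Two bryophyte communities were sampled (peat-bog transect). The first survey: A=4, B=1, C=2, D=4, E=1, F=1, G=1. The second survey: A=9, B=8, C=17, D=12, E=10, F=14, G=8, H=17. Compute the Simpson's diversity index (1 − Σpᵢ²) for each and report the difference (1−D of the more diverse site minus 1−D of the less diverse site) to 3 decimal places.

The first survey: N=14, proportions 0.285714, 0.071429, 0.142857, 0.285714, 0.071429, 0.071429, 0.071429, giving 1−D = 0.795918 (working shown to 6 dp, full precision carried).
The second survey: N=95, proportions 0.094737, 0.084211, 0.178947, 0.126316, 0.105263, 0.147368, 0.084211, 0.178947, giving 1−D = 0.864044.
Difference = |0.795918 − 0.864044| = 0.068126, i.e. 0.068 to 3 decimal places.

0.068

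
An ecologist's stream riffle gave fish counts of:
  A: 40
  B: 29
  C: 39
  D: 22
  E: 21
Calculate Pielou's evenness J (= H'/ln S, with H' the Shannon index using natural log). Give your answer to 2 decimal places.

Total N = 40+29+39+22+21 = 151, so the proportions are 0.2649, 0.1921, 0.2583, 0.1457, 0.1391 (working shown to 4 dp, full precision carried).
H' = −Σ pᵢ ln pᵢ = −((-0.3519) + (-0.3169) + (-0.3496) + (-0.2806) + (-0.2744)) = 1.5734.
With S = 5 species, ln S = 1.6094, so J = 1.5734/1.6094 = 0.9776, i.e. 0.98 to 2 decimal places.

0.98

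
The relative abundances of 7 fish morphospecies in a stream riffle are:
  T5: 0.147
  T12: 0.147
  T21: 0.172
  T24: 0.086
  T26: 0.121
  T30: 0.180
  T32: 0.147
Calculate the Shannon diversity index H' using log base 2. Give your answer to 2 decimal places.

Each pᵢ log₂ pᵢ term (working shown to 4 dp, full precision carried): 0.147×(-2.7661)=-0.4066, 0.147×(-2.7661)=-0.4066, 0.172×(-2.5395)=-0.4368, 0.086×(-3.5395)=-0.3044, 0.121×(-3.0469)=-0.3687, 0.18×(-2.4739)=-0.4453, 0.147×(-2.7661)=-0.4066.
Sum = -2.7750, so H' = 2.78.

2.78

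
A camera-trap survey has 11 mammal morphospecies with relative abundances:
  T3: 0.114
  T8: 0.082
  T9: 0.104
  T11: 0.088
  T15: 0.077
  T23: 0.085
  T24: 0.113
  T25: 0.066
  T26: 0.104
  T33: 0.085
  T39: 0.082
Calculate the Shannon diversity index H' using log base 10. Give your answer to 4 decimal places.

1.0356

Each pᵢ log₁₀ pᵢ term (working shown to 6 dp, full precision carried): 0.114×(-0.943095)=-0.107513, 0.082×(-1.086186)=-0.089067, 0.104×(-0.982967)=-0.102229, 0.088×(-1.055517)=-0.092886, 0.077×(-1.113509)=-0.085740, 0.085×(-1.070581)=-0.090999, 0.113×(-0.946922)=-0.107002, 0.066×(-1.180456)=-0.077910, 0.104×(-0.982967)=-0.102229, 0.085×(-1.070581)=-0.090999, 0.082×(-1.086186)=-0.089067.
Sum = -1.035641, so H' = 1.0356.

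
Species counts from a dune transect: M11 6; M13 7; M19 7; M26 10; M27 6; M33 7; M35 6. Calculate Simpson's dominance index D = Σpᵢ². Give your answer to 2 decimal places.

Total N = 6+7+7+10+6+7+6 = 49, so the proportions are 0.1224, 0.1429, 0.1429, 0.2041, 0.1224, 0.1429, 0.1224 (working shown to 4 dp, full precision carried).
D = 0.1224² + 0.1429² + 0.1429² + 0.2041² + 0.1224² + 0.1429² + 0.1224² = 0.0150 + 0.0204 + 0.0204 + 0.0416 + 0.0150 + 0.0204 + 0.0150 = 0.1479.
To 2 decimal places, D = 0.15.

0.15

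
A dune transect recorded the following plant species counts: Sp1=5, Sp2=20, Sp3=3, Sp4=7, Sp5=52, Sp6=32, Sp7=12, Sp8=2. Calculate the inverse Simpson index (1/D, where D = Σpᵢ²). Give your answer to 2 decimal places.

4.06

Total N = 5+20+3+7+52+32+12+2 = 133, so the proportions are 0.037594, 0.150376, 0.022556, 0.052632, 0.390977, 0.240602, 0.090226, 0.015038 (working shown to 6 dp, full precision carried).
D = 0.037594² + 0.150376² + 0.022556² + 0.052632² + 0.390977² + 0.240602² + 0.090226² + 0.015038² = 0.001413 + 0.022613 + 0.000509 + 0.002770 + 0.152863 + 0.057889 + 0.008141 + 0.000226 = 0.246424.
So 1/D = 4.0580, i.e. 4.06 to 2 decimal places.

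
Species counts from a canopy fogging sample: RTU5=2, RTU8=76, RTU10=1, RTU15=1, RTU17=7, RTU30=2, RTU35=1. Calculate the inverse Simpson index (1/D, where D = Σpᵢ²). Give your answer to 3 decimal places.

Total N = 2+76+1+1+7+2+1 = 90, so the proportions are 0.022222, 0.844444, 0.011111, 0.011111, 0.077778, 0.022222, 0.011111 (working shown to 6 dp, full precision carried).
D = 0.022222² + 0.844444² + 0.011111² + 0.011111² + 0.077778² + 0.022222² + 0.011111² = 0.000494 + 0.713086 + 0.000123 + 0.000123 + 0.006049 + 0.000494 + 0.000123 = 0.720494.
So 1/D = 1.38794, i.e. 1.388 to 3 decimal places.

1.388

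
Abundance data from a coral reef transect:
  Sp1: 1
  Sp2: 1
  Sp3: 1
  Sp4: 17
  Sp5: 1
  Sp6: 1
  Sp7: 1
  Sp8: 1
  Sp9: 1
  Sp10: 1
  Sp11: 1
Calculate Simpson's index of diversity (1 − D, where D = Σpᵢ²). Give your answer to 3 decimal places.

0.590

Total N = 1+1+1+17+1+1+1+1+1+1+1 = 27, so the proportions are 0.03704, 0.03704, 0.03704, 0.62963, 0.03704, 0.03704, 0.03704, 0.03704, 0.03704, 0.03704, 0.03704 (working shown to 5 dp, full precision carried).
D = 0.03704² + 0.03704² + 0.03704² + 0.62963² + 0.03704² + 0.03704² + 0.03704² + 0.03704² + 0.03704² + 0.03704² + 0.03704² = 0.00137 + 0.00137 + 0.00137 + 0.39643 + 0.00137 + 0.00137 + 0.00137 + 0.00137 + 0.00137 + 0.00137 + 0.00137 = 0.41015.
So 1 − D = 0.58985, i.e. 0.590 to 3 decimal places.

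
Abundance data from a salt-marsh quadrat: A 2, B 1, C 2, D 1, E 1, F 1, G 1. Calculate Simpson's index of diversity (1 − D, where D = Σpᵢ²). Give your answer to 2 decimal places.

0.84

Total N = 2+1+2+1+1+1+1 = 9, so the proportions are 0.2222, 0.1111, 0.2222, 0.1111, 0.1111, 0.1111, 0.1111 (working shown to 4 dp, full precision carried).
D = 0.2222² + 0.1111² + 0.2222² + 0.1111² + 0.1111² + 0.1111² + 0.1111² = 0.0494 + 0.0123 + 0.0494 + 0.0123 + 0.0123 + 0.0123 + 0.0123 = 0.1605.
So 1 − D = 0.8395, i.e. 0.84 to 2 decimal places.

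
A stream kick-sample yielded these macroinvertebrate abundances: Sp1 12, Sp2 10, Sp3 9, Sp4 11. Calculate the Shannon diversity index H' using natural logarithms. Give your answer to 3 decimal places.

1.381

Total N = 12+10+9+11 = 42, so the proportions are 0.28571, 0.2381, 0.21429, 0.2619 (working shown to 5 dp, full precision carried).
Each pᵢ ln pᵢ term: 0.28571×(-1.25276)=-0.35793, 0.2381×(-1.43508)=-0.34169, 0.21429×(-1.54045)=-0.33010, 0.2619×(-1.33977)=-0.35089.
Sum = -1.38061, so H' = 1.381.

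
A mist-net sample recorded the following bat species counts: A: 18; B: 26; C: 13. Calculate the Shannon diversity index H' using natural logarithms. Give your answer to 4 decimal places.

Total N = 18+26+13 = 57, so the proportions are 0.315789, 0.45614, 0.22807 (working shown to 6 dp, full precision carried).
Each pᵢ ln pᵢ term: 0.315789×(-1.152680)=-0.364004, 0.45614×(-0.784955)=-0.358050, 0.22807×(-1.478102)=-0.337111.
Sum = -1.059165, so H' = 1.0592.

1.0592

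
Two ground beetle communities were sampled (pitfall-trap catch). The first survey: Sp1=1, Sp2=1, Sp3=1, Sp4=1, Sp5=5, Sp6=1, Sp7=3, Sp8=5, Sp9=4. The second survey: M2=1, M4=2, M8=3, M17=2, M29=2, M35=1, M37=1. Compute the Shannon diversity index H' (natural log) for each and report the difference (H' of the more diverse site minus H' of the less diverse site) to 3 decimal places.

0.094

The first survey: N=22, proportions 0.04545, 0.04545, 0.04545, 0.04545, 0.22727, 0.04545, 0.13636, 0.22727, 0.18182, giving H' = 1.95762 (working shown to 5 dp, full precision carried).
The second survey: N=12, proportions 0.08333, 0.16667, 0.25, 0.16667, 0.16667, 0.08333, 0.08333, giving H' = 1.86368.
Difference = |1.95762 − 1.86368| = 0.09394, i.e. 0.094 to 3 decimal places.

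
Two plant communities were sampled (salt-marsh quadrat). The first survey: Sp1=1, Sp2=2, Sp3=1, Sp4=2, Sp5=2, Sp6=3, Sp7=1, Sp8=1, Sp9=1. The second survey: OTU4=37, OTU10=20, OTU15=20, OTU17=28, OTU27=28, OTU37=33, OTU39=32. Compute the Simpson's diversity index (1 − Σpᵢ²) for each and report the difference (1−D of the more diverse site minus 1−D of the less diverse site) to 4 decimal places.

The first survey: N=14, proportions 0.071429, 0.142857, 0.071429, 0.142857, 0.142857, 0.214286, 0.071429, 0.071429, 0.071429, giving 1−D = 0.867347 (working shown to 6 dp, full precision carried).
The second survey: N=198, proportions 0.186869, 0.10101, 0.10101, 0.141414, 0.141414, 0.166667, 0.161616, giving 1−D = 0.850781.
Difference = |0.867347 − 0.850781| = 0.016566, i.e. 0.0166 to 4 decimal places.

0.0166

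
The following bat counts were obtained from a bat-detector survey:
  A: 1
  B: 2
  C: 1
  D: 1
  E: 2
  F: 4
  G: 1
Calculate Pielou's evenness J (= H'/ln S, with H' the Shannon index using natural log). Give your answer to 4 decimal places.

0.9208

Total N = 1+2+1+1+2+4+1 = 12, so the proportions are 0.083333, 0.166667, 0.083333, 0.083333, 0.166667, 0.333333, 0.083333 (working shown to 6 dp, full precision carried).
H' = −Σ pᵢ ln pᵢ = −((-0.207076) + (-0.298627) + (-0.207076) + (-0.207076) + (-0.298627) + (-0.366204) + (-0.207076)) = 1.791759.
With S = 7 species, ln S = 1.945910, so J = 1.791759/1.945910 = 0.920782, i.e. 0.9208 to 4 decimal places.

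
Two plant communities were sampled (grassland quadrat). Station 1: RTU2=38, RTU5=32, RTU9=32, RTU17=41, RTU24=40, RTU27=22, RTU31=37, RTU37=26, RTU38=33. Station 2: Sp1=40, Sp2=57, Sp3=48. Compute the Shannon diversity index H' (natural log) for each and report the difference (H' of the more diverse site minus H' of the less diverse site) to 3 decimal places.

Station 1: N=301, proportions 0.12625, 0.10631, 0.10631, 0.13621, 0.13289, 0.07309, 0.12292, 0.08638, 0.10963, giving H' = 2.18037 (working shown to 5 dp, full precision carried).
Station 2: N=145, proportions 0.27586, 0.3931, 0.33103, giving H' = 1.08827.
Difference = |2.18037 − 1.08827| = 1.09210, i.e. 1.092 to 3 decimal places.

1.092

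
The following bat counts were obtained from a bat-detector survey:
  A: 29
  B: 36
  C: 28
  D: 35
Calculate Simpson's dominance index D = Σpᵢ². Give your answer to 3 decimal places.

0.253

Total N = 29+36+28+35 = 128, so the proportions are 0.22656, 0.28125, 0.21875, 0.27344 (working shown to 5 dp, full precision carried).
D = 0.22656² + 0.28125² + 0.21875² + 0.27344² = 0.05133 + 0.07910 + 0.04785 + 0.07477 = 0.25305.
To 3 decimal places, D = 0.253.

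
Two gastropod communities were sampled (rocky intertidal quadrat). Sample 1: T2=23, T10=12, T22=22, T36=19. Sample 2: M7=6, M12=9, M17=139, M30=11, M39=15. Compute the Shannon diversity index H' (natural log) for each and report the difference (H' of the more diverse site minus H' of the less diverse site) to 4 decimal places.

0.5179

Sample 1: N=76, proportions 0.302632, 0.157895, 0.289474, 0.25, giving H' = 1.358595 (working shown to 6 dp, full precision carried).
Sample 2: N=180, proportions 0.033333, 0.05, 0.772222, 0.061111, 0.083333, giving H' = 0.840651.
Difference = |1.358595 − 0.840651| = 0.517944, i.e. 0.5179 to 4 decimal places.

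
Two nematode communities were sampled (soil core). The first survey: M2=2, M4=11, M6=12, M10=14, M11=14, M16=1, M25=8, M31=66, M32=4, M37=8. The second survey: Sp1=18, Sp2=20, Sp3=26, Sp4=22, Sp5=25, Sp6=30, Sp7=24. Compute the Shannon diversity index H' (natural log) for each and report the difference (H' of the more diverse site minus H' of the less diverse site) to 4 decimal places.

0.1835

The first survey: N=140, proportions 0.014286, 0.078571, 0.085714, 0.1, 0.1, 0.007143, 0.057143, 0.471429, 0.028571, 0.057143, giving H' = 1.750149 (working shown to 6 dp, full precision carried).
The second survey: N=165, proportions 0.109091, 0.121212, 0.157576, 0.133333, 0.151515, 0.181818, 0.145455, giving H' = 1.933607.
Difference = |1.750149 − 1.933607| = 0.183458, i.e. 0.1835 to 4 decimal places.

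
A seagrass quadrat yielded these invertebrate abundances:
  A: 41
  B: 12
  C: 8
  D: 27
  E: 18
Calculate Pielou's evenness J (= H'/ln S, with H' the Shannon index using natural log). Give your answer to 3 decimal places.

0.906

Total N = 41+12+8+27+18 = 106, so the proportions are 0.38679, 0.11321, 0.07547, 0.25472, 0.16981 (working shown to 5 dp, full precision carried).
H' = −Σ pᵢ ln pᵢ = −((-0.36740) + (-0.24663) + (-0.19502) + (-0.34835) + (-0.30109)) = 1.45848.
With S = 5 species, ln S = 1.60944, so J = 1.45848/1.60944 = 0.90621, i.e. 0.906 to 3 decimal places.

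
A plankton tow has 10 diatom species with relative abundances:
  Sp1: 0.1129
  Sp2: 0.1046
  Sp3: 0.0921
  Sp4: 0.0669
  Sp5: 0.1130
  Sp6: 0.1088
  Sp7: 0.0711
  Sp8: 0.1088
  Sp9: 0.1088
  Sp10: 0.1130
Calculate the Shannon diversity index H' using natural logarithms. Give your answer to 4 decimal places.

2.2878

Each pᵢ ln pᵢ term (working shown to 6 dp, full precision carried): 0.1129×(-2.181253)=-0.246263, 0.1046×(-2.257612)=-0.236146, 0.0921×(-2.384880)=-0.219647, 0.0669×(-2.704556)=-0.180935, 0.113×(-2.180367)=-0.246382, 0.1088×(-2.218244)=-0.241345, 0.0711×(-2.643668)=-0.187965, 0.1088×(-2.218244)=-0.241345, 0.1088×(-2.218244)=-0.241345, 0.113×(-2.180367)=-0.246382.
Sum = -2.287755, so H' = 2.2878.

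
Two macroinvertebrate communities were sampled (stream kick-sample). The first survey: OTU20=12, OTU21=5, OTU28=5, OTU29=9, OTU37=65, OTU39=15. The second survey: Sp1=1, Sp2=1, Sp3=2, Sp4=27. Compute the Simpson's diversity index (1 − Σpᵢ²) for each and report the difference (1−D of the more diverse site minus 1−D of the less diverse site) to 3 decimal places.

The first survey: N=111, proportions 0.10811, 0.04505, 0.04505, 0.08108, 0.58559, 0.13514, giving 1−D = 0.61651 (working shown to 5 dp, full precision carried).
The second survey: N=31, proportions 0.03226, 0.03226, 0.06452, 0.87097, giving 1−D = 0.23517.
Difference = |0.61651 − 0.23517| = 0.38134, i.e. 0.381 to 3 decimal places.

0.381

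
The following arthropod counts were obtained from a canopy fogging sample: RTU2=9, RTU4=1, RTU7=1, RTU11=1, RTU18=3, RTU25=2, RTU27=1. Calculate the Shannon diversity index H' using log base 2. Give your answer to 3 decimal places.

2.210

Total N = 9+1+1+1+3+2+1 = 18, so the proportions are 0.5, 0.05556, 0.05556, 0.05556, 0.16667, 0.11111, 0.05556 (working shown to 5 dp, full precision carried).
Each pᵢ log₂ pᵢ term: 0.5×(-1.00000)=-0.50000, 0.05556×(-4.16993)=-0.23166, 0.05556×(-4.16993)=-0.23166, 0.05556×(-4.16993)=-0.23166, 0.16667×(-2.58496)=-0.43083, 0.11111×(-3.16993)=-0.35221, 0.05556×(-4.16993)=-0.23166.
Sum = -2.20969, so H' = 2.210.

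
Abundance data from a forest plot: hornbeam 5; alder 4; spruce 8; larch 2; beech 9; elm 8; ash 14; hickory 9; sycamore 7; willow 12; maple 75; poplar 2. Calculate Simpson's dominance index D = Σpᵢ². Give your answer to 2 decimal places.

0.26

Total N = 5+4+8+2+9+8+14+9+7+12+75+2 = 155, so the proportions are 0.0323, 0.0258, 0.0516, 0.0129, 0.0581, 0.0516, 0.0903, 0.0581, 0.0452, 0.0774, 0.4839, 0.0129 (working shown to 4 dp, full precision carried).
D = 0.0323² + 0.0258² + 0.0516² + 0.0129² + 0.0581² + 0.0516² + 0.0903² + 0.0581² + 0.0452² + 0.0774² + 0.4839² + 0.0129² = 0.0010 + 0.0007 + 0.0027 + 0.0002 + 0.0034 + 0.0027 + 0.0082 + 0.0034 + 0.0020 + 0.0060 + 0.2341 + 0.0002 = 0.2644.
To 2 decimal places, D = 0.26.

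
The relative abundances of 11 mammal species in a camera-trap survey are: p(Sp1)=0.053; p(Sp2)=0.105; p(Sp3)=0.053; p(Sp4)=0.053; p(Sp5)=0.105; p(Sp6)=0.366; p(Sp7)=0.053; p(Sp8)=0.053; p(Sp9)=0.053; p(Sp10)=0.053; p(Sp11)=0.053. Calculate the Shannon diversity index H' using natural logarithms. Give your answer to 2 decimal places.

2.09

Each pᵢ ln pᵢ term (working shown to 4 dp, full precision carried): 0.053×(-2.9375)=-0.1557, 0.105×(-2.2538)=-0.2366, 0.053×(-2.9375)=-0.1557, 0.053×(-2.9375)=-0.1557, 0.105×(-2.2538)=-0.2366, 0.366×(-1.0051)=-0.3679, 0.053×(-2.9375)=-0.1557, 0.053×(-2.9375)=-0.1557, 0.053×(-2.9375)=-0.1557, 0.053×(-2.9375)=-0.1557, 0.053×(-2.9375)=-0.1557.
Sum = -2.0867, so H' = 2.09.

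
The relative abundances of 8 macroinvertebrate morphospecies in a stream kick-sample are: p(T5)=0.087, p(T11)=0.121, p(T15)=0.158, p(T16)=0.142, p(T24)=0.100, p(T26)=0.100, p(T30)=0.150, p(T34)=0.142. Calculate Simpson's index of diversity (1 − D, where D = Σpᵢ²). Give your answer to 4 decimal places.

D = 0.087² + 0.121² + 0.158² + 0.142² + 0.1² + 0.1² + 0.15² + 0.142² = 0.007569 + 0.014641 + 0.024964 + 0.020164 + 0.010000 + 0.010000 + 0.022500 + 0.020164 = 0.130002 (working shown to 6 dp, full precision carried).
So 1 − D = 0.869998, i.e. 0.8700 to 4 decimal places.

0.8700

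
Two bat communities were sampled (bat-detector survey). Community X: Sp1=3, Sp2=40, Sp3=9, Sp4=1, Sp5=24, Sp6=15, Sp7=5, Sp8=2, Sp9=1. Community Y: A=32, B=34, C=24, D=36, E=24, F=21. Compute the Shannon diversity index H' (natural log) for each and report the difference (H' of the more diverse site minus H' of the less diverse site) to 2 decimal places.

Community X: N=100, proportions 0.03, 0.4, 0.09, 0.01, 0.24, 0.15, 0.05, 0.02, 0.01, giving H' = 1.6356345 (working shown to 7 dp, full precision carried).
Community Y: N=171, proportions 0.1871345, 0.1988304, 0.1403509, 0.2105263, 0.1403509, 0.122807, giving H' = 1.7715580.
Difference = |1.6356345 − 1.7715580| = 0.1359235, i.e. 0.14 to 2 decimal places.

0.14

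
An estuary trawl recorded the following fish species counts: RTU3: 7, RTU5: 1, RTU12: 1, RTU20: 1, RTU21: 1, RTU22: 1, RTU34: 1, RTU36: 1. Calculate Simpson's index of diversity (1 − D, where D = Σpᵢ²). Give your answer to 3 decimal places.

Total N = 7+1+1+1+1+1+1+1 = 14, so the proportions are 0.5, 0.07143, 0.07143, 0.07143, 0.07143, 0.07143, 0.07143, 0.07143 (working shown to 5 dp, full precision carried).
D = 0.5² + 0.07143² + 0.07143² + 0.07143² + 0.07143² + 0.07143² + 0.07143² + 0.07143² = 0.25000 + 0.00510 + 0.00510 + 0.00510 + 0.00510 + 0.00510 + 0.00510 + 0.00510 = 0.28571.
So 1 − D = 0.71429, i.e. 0.714 to 3 decimal places.

0.714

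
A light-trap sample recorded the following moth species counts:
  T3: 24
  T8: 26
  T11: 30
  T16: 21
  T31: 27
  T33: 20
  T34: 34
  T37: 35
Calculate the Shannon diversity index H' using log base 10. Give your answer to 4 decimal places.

Total N = 24+26+30+21+27+20+34+35 = 217, so the proportions are 0.110599, 0.119816, 0.138249, 0.096774, 0.124424, 0.092166, 0.156682, 0.16129 (working shown to 6 dp, full precision carried).
Each pᵢ log₁₀ pᵢ term: 0.110599×(-0.956248)=-0.105760, 0.119816×(-0.921486)=-0.110409, 0.138249×(-0.859338)=-0.118803, 0.096774×(-1.014240)=-0.098152, 0.124424×(-0.905096)=-0.112616, 0.092166×(-1.035430)=-0.095431, 0.156682×(-0.804981)=-0.126126, 0.16129×(-0.792392)=-0.127805.
Sum = -0.895102, so H' = 0.8951.

0.8951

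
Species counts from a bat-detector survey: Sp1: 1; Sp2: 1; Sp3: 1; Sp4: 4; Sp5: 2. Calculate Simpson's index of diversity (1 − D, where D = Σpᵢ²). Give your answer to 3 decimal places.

0.716

Total N = 1+1+1+4+2 = 9, so the proportions are 0.11111, 0.11111, 0.11111, 0.44444, 0.22222 (working shown to 5 dp, full precision carried).
D = 0.11111² + 0.11111² + 0.11111² + 0.44444² + 0.22222² = 0.01235 + 0.01235 + 0.01235 + 0.19753 + 0.04938 = 0.28395.
So 1 − D = 0.71605, i.e. 0.716 to 3 decimal places.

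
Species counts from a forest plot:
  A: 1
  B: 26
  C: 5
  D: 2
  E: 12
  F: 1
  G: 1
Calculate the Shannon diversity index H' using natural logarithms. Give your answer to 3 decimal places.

1.289

Total N = 1+26+5+2+12+1+1 = 48, so the proportions are 0.02083, 0.54167, 0.10417, 0.04167, 0.25, 0.02083, 0.02083 (working shown to 5 dp, full precision carried).
Each pᵢ ln pᵢ term: 0.02083×(-3.87120)=-0.08065, 0.54167×(-0.61310)=-0.33210, 0.10417×(-2.26176)=-0.23560, 0.04167×(-3.17805)=-0.13242, 0.25×(-1.38629)=-0.34657, 0.02083×(-3.87120)=-0.08065, 0.02083×(-3.87120)=-0.08065.
Sum = -1.28864, so H' = 1.289.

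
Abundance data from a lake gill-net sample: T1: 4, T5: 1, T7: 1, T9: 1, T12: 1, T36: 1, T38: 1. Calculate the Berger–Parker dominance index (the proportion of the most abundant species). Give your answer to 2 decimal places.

Total N = 4+1+1+1+1+1+1 = 10, so the proportions are 0.4, 0.1, 0.1, 0.1, 0.1, 0.1, 0.1 (working shown to 4 dp, full precision carried).
The largest proportion is 0.4, i.e. d = 0.40 to 2 decimal places.

0.40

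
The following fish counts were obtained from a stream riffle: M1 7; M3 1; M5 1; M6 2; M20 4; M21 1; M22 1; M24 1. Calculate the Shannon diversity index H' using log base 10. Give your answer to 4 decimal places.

Total N = 7+1+1+2+4+1+1+1 = 18, so the proportions are 0.388889, 0.055556, 0.055556, 0.111111, 0.222222, 0.055556, 0.055556, 0.055556 (working shown to 6 dp, full precision carried).
Each pᵢ log₁₀ pᵢ term: 0.388889×(-0.410174)=-0.159512, 0.055556×(-1.255273)=-0.069737, 0.055556×(-1.255273)=-0.069737, 0.111111×(-0.954243)=-0.106027, 0.222222×(-0.653213)=-0.145158, 0.055556×(-1.255273)=-0.069737, 0.055556×(-1.255273)=-0.069737, 0.055556×(-1.255273)=-0.069737.
Sum = -0.759384, so H' = 0.7594.

0.7594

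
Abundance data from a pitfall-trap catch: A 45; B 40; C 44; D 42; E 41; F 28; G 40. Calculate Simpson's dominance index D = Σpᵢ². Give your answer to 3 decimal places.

0.145

Total N = 45+40+44+42+41+28+40 = 280, so the proportions are 0.16071, 0.14286, 0.15714, 0.15, 0.14643, 0.1, 0.14286 (working shown to 5 dp, full precision carried).
D = 0.16071² + 0.14286² + 0.15714² + 0.15² + 0.14643² + 0.1² + 0.14286² = 0.02583 + 0.02041 + 0.02469 + 0.02250 + 0.02144 + 0.01000 + 0.02041 = 0.14528.
To 3 decimal places, D = 0.145.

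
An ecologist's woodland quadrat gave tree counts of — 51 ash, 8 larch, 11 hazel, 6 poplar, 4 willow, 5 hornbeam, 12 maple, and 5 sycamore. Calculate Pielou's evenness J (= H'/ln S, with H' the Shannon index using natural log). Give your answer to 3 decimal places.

0.783

Total N = 51+8+11+6+4+5+12+5 = 102, so the proportions are 0.5, 0.07843, 0.10784, 0.05882, 0.03922, 0.04902, 0.11765, 0.04902 (working shown to 5 dp, full precision carried).
H' = −Σ pᵢ ln pᵢ = −((-0.34657) + (-0.19965) + (-0.24018) + (-0.16666) + (-0.12701) + (-0.14782) + (-0.25177) + (-0.14782)) = 1.62748.
With S = 8 species, ln S = 2.07944, so J = 1.62748/2.07944 = 0.78265, i.e. 0.783 to 3 decimal places.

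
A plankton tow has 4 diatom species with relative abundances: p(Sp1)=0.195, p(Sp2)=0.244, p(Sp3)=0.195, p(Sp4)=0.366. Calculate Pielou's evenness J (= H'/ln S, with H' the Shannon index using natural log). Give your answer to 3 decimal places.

0.974

H' = −Σ pᵢ ln pᵢ = −((-0.31878) + (-0.34418) + (-0.31878) + (-0.36787)) = 1.34961 (working shown to 5 dp, full precision carried).
With S = 4 species, ln S = 1.38629, so J = 1.34961/1.38629 = 0.97354, i.e. 0.974 to 3 decimal places.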